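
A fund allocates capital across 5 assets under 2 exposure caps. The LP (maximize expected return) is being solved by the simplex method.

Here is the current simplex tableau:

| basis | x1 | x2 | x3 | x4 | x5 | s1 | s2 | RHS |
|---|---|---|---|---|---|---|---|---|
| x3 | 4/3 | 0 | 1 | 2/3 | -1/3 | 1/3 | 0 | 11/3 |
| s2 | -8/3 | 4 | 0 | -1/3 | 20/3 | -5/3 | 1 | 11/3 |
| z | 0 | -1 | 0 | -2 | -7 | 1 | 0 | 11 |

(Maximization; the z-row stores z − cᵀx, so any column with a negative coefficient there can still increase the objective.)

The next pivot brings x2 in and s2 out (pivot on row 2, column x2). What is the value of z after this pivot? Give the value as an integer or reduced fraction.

Minimum ratio for x2: (11/3)/4 = 11/12.
z changes by −(z-row coeff of x2)·ratio = −(-1)·(11/12) = 11/12.
New z = 11 + (11/12) = 143/12.

143/12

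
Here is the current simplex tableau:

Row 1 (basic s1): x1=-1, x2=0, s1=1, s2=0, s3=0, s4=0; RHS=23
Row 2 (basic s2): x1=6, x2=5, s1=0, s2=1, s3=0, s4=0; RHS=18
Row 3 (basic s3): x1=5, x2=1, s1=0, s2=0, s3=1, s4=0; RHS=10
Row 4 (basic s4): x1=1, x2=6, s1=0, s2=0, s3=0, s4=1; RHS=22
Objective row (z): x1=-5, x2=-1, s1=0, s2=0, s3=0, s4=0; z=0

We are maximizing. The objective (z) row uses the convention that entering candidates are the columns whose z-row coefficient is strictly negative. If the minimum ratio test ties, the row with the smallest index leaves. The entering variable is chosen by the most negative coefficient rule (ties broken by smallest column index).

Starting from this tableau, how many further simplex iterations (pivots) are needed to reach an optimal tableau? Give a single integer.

pivot: x1 in, s3 out → z = 10
No improving column remains; optimal.

1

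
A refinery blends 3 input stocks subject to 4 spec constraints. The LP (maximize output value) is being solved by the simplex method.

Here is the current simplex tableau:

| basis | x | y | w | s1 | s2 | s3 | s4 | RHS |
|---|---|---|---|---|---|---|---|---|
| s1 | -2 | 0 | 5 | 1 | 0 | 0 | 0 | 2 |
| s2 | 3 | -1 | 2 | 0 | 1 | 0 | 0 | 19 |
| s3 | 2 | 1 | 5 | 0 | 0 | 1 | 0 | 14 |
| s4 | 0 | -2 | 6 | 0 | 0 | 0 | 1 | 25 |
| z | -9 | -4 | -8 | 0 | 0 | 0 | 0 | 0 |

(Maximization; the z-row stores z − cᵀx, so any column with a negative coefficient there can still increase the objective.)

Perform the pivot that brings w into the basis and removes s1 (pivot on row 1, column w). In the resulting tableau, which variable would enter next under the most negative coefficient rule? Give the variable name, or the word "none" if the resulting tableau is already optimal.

x

Pivot element 5. New z-row = old z-row − (-8)·(row 1/5).
Updated z-row coefficients: x: -61/5, y: -4, w: 0, s1: 8/5, s2: 0, s3: 0, s4: 0.
The most negative is -61/5 in column x, so x would enter next.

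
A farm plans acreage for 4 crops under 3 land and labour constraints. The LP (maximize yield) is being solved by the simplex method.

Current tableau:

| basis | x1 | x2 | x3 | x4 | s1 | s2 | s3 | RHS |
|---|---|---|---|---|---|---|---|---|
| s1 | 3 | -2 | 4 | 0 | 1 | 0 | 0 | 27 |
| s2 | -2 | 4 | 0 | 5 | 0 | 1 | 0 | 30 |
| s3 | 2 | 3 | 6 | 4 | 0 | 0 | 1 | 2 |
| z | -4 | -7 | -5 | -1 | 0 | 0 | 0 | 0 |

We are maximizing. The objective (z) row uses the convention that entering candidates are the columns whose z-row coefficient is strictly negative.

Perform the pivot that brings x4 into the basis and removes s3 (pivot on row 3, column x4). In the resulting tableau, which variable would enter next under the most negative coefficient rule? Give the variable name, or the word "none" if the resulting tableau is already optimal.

Pivot element 4. New z-row = old z-row − (-1)·(row 3/4).
Updated z-row coefficients: x1: -7/2, x2: -25/4, x3: -7/2, x4: 0, s1: 0, s2: 0, s3: 1/4.
The most negative is -25/4 in column x2, so x2 would enter next.

x2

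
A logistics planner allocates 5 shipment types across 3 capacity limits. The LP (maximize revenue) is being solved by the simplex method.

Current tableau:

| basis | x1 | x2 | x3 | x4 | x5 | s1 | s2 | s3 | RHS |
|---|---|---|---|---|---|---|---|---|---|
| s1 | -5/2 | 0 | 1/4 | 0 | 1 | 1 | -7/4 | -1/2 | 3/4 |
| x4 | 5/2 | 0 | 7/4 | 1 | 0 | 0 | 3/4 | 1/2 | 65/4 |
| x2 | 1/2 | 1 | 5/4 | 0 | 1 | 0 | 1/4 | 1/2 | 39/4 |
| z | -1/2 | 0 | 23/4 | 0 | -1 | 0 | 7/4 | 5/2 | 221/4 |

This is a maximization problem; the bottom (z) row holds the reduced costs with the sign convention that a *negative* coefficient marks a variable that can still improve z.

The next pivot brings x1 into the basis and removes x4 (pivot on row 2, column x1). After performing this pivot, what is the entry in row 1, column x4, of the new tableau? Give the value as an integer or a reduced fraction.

Pivot element is row 2, column x1: 5/2.
Normalize row 2: new (row 2, x4) = 1/(5/2) = 2/5.
row 1 ← row 1 − (-5/2)·(new row 2): 0 − (-5/2)·(2/5) = 1.

1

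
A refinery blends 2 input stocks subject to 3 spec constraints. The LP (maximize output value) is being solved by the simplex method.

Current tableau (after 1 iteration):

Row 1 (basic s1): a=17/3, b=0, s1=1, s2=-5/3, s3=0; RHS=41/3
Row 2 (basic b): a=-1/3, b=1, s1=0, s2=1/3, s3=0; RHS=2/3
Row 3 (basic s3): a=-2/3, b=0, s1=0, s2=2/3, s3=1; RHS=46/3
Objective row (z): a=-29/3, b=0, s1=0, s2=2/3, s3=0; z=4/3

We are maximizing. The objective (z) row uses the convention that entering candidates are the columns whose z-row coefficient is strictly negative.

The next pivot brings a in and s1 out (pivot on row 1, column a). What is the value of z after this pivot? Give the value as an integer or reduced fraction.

Minimum ratio for a: (41/3)/(17/3) = 41/17.
z changes by −(z-row coeff of a)·ratio = −(-29/3)·(41/17) = 1189/51.
New z = 4/3 + (1189/51) = 419/17.

419/17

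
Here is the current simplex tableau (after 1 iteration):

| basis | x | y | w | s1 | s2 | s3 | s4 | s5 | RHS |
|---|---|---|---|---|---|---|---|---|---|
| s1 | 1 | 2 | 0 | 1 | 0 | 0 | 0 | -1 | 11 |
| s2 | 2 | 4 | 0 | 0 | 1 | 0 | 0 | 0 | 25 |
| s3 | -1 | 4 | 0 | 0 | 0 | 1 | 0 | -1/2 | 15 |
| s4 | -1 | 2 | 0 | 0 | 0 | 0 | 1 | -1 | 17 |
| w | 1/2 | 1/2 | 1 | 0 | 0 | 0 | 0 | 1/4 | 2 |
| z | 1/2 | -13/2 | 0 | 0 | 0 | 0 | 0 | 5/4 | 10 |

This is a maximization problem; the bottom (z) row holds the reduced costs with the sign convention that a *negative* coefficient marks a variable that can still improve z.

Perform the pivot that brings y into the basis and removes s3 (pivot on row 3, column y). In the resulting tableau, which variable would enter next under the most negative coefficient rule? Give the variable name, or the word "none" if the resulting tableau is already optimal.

Pivot element 4. New z-row = old z-row − (-13/2)·(row 3/4).
Updated z-row coefficients: x: -9/8, y: 0, w: 0, s1: 0, s2: 0, s3: 13/8, s4: 0, s5: 7/16.
The most negative is -9/8 in column x, so x would enter next.

x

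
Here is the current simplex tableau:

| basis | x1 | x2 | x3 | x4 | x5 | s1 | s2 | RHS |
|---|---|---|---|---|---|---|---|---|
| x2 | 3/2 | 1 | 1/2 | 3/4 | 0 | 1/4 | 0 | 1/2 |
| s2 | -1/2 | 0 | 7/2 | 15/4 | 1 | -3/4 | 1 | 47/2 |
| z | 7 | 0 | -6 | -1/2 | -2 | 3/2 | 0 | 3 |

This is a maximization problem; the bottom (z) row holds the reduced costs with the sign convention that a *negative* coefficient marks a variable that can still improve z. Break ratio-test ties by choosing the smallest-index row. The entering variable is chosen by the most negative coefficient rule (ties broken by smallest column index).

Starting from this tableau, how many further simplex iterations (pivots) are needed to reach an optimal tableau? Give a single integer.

3

pivot: x3 in, x2 out → z = 9
pivot: x5 in, s2 out → z = 49
pivot: x2 in, x3 out → z = 50
No improving column remains; optimal.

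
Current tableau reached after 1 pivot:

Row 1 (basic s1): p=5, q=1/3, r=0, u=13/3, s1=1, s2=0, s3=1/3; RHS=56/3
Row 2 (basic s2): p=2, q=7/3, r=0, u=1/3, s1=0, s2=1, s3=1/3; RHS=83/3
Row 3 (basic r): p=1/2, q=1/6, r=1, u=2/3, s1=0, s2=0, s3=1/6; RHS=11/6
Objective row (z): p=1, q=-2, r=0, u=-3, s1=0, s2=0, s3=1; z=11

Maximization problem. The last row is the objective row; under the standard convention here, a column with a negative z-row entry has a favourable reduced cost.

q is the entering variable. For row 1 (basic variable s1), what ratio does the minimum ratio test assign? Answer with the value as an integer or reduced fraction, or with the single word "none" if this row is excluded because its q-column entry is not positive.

Ratio = RHS / (q entry) = (56/3) / (1/3) = 56.

56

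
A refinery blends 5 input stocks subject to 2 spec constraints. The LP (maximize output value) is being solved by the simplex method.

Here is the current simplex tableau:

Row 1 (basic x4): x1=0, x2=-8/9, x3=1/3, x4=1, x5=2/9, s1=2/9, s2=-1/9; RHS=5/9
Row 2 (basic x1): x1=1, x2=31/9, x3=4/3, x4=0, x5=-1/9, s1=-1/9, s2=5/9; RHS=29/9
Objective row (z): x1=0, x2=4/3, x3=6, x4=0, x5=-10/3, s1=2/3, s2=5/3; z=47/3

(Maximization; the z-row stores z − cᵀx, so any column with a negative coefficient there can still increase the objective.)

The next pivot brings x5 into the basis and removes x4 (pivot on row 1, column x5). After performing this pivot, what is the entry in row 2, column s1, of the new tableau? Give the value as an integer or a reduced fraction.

Pivot element is row 1, column x5: 2/9.
Normalize row 1: new (row 1, s1) = (2/9)/(2/9) = 1.
row 2 ← row 2 − (-1/9)·(new row 1): -1/9 − (-1/9)·1 = 0.

0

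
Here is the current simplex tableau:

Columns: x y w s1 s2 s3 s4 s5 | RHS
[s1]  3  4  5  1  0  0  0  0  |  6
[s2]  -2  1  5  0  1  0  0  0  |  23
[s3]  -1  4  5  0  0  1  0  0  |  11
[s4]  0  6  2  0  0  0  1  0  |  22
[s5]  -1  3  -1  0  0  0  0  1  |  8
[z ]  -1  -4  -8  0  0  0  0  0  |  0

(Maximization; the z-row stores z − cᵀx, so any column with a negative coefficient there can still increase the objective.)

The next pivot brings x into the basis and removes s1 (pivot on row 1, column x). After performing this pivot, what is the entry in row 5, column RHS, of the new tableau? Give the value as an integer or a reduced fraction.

10

Pivot element is row 1, column x: 3.
Normalize row 1: new (row 1, RHS) = 6/3 = 2.
row 5 ← row 5 − (-1)·(new row 1): 8 − (-1)·2 = 10.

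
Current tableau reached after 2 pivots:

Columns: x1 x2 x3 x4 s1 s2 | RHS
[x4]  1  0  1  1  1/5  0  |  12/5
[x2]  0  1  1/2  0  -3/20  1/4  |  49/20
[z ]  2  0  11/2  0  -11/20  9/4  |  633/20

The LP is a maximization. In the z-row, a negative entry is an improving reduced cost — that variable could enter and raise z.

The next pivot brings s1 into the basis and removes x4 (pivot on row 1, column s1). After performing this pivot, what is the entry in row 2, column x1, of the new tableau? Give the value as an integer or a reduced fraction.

Pivot element is row 1, column s1: 1/5.
Normalize row 1: new (row 1, x1) = 1/(1/5) = 5.
row 2 ← row 2 − (-3/20)·(new row 1): 0 − (-3/20)·5 = 3/4.

3/4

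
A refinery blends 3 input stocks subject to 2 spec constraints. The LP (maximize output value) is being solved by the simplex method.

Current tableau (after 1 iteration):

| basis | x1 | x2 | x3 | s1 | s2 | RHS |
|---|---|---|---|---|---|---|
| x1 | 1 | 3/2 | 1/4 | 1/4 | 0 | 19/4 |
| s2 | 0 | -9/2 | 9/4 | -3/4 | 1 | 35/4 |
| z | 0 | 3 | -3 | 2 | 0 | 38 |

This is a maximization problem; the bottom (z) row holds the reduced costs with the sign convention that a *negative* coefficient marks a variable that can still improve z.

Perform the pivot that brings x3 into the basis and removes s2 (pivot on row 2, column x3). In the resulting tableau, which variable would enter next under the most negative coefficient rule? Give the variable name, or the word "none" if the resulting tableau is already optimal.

x2

Pivot element 9/4. New z-row = old z-row − (-3)·(row 2/(9/4)).
Updated z-row coefficients: x1: 0, x2: -3, x3: 0, s1: 1, s2: 4/3.
The most negative is -3 in column x2, so x2 would enter next.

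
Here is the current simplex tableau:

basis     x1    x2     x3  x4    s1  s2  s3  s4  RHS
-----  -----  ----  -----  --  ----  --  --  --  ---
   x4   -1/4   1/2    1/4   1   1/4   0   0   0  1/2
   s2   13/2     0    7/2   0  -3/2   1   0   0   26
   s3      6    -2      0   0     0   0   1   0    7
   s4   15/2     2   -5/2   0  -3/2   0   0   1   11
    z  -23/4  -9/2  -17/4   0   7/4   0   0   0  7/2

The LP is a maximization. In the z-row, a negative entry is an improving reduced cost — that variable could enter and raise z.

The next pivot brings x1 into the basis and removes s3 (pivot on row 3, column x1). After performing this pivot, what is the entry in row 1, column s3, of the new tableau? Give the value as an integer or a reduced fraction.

Pivot element is row 3, column x1: 6.
Normalize row 3: new (row 3, s3) = 1/6 = 1/6.
row 1 ← row 1 − (-1/4)·(new row 3): 0 − (-1/4)·(1/6) = 1/24.

1/24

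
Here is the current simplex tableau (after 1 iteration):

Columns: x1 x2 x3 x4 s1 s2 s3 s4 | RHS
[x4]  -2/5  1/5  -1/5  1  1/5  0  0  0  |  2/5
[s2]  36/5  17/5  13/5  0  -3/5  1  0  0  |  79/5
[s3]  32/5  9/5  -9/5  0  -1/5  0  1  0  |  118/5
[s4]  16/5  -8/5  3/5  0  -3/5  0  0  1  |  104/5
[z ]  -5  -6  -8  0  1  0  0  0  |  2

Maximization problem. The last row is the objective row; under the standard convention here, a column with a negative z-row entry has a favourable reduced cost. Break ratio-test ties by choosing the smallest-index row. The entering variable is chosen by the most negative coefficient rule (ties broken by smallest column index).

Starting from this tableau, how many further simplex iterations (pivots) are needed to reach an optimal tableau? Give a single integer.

2

pivot: x3 in, s2 out → z = 658/13
pivot: s1 in, x4 out → z = 119/2
No improving column remains; optimal.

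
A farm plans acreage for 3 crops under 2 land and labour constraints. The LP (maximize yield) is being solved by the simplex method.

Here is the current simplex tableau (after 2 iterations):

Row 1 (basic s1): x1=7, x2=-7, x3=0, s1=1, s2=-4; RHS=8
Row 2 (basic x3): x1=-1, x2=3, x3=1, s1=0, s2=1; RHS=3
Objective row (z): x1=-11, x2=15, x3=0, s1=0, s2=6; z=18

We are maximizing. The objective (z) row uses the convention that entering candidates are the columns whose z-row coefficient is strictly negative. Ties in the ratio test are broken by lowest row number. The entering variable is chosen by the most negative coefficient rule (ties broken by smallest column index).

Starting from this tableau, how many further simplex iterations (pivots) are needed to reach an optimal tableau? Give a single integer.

pivot: x1 in, s1 out → z = 214/7
pivot: s2 in, x3 out → z = 100/3
No improving column remains; optimal.

2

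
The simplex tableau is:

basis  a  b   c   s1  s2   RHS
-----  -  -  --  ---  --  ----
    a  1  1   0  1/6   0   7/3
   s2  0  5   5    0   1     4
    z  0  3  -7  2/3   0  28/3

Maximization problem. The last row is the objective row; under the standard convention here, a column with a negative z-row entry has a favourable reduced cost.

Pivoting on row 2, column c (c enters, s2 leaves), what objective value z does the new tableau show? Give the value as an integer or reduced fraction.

224/15

Minimum ratio for c: 4/5 = 4/5.
z changes by −(z-row coeff of c)·ratio = −(-7)·(4/5) = 28/5.
New z = 28/3 + (28/5) = 224/15.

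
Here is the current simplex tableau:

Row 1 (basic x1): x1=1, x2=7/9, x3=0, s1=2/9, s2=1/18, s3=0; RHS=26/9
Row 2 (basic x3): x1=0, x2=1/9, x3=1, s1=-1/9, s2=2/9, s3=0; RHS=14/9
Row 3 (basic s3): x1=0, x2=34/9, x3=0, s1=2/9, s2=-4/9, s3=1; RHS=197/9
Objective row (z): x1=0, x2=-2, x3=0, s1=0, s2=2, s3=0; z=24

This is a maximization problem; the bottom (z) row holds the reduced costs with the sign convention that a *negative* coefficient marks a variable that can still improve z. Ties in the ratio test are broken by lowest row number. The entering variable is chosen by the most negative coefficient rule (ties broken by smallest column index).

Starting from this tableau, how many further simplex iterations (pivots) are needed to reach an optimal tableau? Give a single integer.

pivot: x2 in, x1 out → z = 220/7
No improving column remains; optimal.

1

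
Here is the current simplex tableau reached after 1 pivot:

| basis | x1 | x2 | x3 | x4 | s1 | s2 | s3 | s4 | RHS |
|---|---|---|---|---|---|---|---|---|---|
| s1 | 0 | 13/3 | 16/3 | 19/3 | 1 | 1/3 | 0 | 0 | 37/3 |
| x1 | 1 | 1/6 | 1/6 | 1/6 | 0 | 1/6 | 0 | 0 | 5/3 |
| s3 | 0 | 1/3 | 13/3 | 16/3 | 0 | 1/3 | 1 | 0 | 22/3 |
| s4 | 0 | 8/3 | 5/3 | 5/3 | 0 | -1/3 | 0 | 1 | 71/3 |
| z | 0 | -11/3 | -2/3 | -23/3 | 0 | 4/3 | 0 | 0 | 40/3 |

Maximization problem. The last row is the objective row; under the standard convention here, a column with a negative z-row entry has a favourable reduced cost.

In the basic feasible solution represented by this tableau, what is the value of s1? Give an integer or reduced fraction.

37/3

s1 is basic (row 1); its value is the RHS of that row: 37/3.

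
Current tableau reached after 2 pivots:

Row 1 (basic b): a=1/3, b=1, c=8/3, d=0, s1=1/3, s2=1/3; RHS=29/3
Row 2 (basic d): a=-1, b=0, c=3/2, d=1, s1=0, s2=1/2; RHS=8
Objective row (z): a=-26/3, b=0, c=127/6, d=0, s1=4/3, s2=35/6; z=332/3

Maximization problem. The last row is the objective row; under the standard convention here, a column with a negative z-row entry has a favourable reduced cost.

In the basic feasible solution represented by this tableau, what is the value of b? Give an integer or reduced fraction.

29/3

b is basic (row 1); its value is the RHS of that row: 29/3.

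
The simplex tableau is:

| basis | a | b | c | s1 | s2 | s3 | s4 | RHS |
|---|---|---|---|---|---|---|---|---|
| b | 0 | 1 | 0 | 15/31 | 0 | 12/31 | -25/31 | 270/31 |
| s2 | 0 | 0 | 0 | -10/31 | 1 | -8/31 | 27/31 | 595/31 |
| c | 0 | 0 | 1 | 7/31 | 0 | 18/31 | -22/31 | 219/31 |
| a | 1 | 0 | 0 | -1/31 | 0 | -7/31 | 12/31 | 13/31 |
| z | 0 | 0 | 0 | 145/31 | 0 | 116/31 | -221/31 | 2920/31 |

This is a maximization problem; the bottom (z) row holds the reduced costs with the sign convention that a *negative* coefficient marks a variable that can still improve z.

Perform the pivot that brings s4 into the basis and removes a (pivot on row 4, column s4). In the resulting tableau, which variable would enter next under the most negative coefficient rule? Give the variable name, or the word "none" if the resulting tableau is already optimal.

Pivot element 12/31. New z-row = old z-row − (-221/31)·(row 4/(12/31)).
Updated z-row coefficients: a: 221/12, b: 0, c: 0, s1: 49/12, s2: 0, s3: -5/12, s4: 0.
The most negative is -5/12 in column s3, so s3 would enter next.

s3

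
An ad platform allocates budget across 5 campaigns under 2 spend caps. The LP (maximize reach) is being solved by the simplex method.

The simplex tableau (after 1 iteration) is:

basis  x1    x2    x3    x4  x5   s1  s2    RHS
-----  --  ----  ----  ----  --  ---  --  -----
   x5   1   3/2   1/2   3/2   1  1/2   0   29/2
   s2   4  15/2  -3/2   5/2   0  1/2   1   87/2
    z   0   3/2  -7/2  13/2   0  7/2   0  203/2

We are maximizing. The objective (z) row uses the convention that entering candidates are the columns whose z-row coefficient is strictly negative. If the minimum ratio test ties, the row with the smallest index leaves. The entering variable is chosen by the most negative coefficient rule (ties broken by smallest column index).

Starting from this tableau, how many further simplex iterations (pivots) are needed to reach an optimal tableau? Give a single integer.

1

pivot: x3 in, x5 out → z = 203
No improving column remains; optimal.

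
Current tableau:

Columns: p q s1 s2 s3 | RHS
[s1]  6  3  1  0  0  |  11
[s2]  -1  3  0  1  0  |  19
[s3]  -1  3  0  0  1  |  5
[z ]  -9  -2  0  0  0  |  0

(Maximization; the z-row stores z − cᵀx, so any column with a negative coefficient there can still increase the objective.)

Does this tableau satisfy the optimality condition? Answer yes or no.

no

Column p has objective-row coefficient -9, which is negative; an improving pivot exists, so not yet optimal.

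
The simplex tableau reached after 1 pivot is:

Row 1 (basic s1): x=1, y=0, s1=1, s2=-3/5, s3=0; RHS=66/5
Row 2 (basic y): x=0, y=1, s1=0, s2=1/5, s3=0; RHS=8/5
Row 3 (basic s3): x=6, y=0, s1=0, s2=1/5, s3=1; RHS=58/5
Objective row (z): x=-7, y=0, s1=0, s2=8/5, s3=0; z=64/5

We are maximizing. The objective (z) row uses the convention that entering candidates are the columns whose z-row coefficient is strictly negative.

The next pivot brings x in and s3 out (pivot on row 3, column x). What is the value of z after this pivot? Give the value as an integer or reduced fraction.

Minimum ratio for x: (58/5)/6 = 29/15.
z changes by −(z-row coeff of x)·ratio = −(-7)·(29/15) = 203/15.
New z = 64/5 + (203/15) = 79/3.

79/3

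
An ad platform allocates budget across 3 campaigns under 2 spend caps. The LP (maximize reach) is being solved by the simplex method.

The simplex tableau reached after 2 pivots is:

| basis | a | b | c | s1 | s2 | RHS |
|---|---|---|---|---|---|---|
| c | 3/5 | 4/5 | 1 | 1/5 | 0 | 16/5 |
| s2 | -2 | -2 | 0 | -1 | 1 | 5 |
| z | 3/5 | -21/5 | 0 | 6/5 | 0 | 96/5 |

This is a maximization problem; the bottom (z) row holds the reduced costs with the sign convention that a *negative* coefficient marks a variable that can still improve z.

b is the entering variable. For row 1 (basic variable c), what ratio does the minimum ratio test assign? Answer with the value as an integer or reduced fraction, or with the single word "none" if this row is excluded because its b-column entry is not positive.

4

Ratio = RHS / (b entry) = (16/5) / (4/5) = 4.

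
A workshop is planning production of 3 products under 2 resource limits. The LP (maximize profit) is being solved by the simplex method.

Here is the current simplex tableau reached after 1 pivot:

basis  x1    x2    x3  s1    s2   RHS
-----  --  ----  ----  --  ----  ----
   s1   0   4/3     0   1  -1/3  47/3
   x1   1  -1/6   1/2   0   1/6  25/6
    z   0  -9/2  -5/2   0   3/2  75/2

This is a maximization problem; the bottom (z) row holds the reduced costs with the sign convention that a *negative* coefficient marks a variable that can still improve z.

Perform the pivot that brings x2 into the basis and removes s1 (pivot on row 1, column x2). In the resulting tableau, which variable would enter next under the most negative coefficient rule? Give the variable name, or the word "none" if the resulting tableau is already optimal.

Pivot element 4/3. New z-row = old z-row − (-9/2)·(row 1/(4/3)).
Updated z-row coefficients: x1: 0, x2: 0, x3: -5/2, s1: 27/8, s2: 3/8.
The most negative is -5/2 in column x3, so x3 would enter next.

x3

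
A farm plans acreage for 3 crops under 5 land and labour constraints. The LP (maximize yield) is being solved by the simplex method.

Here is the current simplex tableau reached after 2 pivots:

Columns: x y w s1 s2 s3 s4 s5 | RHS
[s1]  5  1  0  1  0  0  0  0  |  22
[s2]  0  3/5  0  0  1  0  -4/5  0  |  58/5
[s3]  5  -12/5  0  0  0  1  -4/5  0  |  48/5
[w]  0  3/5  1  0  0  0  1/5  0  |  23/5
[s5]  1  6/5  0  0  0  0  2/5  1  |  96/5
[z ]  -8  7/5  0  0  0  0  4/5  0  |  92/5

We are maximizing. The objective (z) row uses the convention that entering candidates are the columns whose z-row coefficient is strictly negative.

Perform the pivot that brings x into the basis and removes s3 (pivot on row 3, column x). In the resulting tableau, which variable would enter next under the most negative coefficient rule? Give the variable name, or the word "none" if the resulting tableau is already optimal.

Pivot element 5. New z-row = old z-row − (-8)·(row 3/5).
Updated z-row coefficients: x: 0, y: -61/25, w: 0, s1: 0, s2: 0, s3: 8/5, s4: -12/25, s5: 0.
The most negative is -61/25 in column y, so y would enter next.

y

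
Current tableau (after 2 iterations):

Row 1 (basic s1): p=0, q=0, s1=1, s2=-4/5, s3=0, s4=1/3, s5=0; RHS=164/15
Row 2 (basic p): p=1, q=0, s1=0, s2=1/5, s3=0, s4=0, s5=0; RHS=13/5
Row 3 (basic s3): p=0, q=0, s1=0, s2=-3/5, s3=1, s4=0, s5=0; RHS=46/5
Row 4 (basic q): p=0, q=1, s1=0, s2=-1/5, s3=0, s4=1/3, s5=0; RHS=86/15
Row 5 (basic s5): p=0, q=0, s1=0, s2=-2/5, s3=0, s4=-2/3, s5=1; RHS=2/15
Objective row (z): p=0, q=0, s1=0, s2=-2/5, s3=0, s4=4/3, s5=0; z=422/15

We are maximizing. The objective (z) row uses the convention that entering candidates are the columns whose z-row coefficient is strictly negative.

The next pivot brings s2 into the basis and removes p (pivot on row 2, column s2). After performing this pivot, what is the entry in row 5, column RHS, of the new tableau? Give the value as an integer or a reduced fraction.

16/3

Pivot element is row 2, column s2: 1/5.
Normalize row 2: new (row 2, RHS) = (13/5)/(1/5) = 13.
row 5 ← row 5 − (-2/5)·(new row 2): 2/15 − (-2/5)·13 = 16/3.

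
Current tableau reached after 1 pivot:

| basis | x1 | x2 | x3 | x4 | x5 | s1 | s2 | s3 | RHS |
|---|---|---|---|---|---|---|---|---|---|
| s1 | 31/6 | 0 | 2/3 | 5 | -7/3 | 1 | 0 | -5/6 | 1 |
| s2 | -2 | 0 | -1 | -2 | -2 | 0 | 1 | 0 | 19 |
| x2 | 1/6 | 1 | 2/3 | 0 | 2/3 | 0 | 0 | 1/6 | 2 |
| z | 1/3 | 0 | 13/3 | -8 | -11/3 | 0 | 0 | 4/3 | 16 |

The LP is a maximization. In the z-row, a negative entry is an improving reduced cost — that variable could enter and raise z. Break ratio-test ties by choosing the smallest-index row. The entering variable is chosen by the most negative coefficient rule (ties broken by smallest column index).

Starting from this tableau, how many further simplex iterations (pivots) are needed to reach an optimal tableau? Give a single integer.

2

pivot: x4 in, s1 out → z = 88/5
pivot: x5 in, x2 out → z = 199/5
No improving column remains; optimal.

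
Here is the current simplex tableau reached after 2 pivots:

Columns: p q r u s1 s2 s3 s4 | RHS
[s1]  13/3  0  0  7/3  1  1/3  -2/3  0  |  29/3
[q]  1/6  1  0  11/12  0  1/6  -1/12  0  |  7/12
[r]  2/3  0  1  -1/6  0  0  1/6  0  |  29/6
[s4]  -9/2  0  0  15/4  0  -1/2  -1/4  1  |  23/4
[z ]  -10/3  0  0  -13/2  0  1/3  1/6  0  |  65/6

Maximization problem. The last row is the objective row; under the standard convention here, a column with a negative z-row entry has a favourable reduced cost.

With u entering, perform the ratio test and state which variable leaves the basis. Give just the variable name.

Ratios: row 1 (s1): (29/3)/(7/3) = 29/7; row 2 (q): (7/12)/(11/12) = 7/11; row 3 (r): entry -1/6 ≤ 0, skip; row 4 (s4): (23/4)/(15/4) = 23/15.
Minimum ratio 7/11 is in the q row, so q leaves.

q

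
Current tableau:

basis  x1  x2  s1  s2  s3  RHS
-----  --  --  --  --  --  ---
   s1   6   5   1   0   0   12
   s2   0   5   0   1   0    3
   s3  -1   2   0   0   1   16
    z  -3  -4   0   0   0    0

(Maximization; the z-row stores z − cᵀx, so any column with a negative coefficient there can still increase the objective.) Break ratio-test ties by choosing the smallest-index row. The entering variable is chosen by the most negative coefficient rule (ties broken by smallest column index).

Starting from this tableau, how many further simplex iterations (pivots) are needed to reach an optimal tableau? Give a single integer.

pivot: x2 in, s2 out → z = 12/5
pivot: x1 in, s1 out → z = 69/10
No improving column remains; optimal.

2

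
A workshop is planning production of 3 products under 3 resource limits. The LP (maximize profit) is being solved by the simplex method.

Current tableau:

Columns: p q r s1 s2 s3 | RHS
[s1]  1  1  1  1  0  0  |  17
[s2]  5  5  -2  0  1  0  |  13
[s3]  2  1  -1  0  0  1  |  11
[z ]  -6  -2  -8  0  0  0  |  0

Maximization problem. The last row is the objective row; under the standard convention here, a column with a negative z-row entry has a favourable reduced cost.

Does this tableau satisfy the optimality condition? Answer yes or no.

no

Column p has objective-row coefficient -6, which is negative; an improving pivot exists, so not yet optimal.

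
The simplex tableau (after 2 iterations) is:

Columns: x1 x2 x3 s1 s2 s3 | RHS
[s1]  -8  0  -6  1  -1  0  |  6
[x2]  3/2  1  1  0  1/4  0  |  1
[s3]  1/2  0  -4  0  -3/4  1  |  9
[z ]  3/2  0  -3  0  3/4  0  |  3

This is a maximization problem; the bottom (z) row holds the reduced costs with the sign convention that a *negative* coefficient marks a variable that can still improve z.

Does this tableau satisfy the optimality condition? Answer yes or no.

no

Column x3 has objective-row coefficient -3, which is negative; an improving pivot exists, so not yet optimal.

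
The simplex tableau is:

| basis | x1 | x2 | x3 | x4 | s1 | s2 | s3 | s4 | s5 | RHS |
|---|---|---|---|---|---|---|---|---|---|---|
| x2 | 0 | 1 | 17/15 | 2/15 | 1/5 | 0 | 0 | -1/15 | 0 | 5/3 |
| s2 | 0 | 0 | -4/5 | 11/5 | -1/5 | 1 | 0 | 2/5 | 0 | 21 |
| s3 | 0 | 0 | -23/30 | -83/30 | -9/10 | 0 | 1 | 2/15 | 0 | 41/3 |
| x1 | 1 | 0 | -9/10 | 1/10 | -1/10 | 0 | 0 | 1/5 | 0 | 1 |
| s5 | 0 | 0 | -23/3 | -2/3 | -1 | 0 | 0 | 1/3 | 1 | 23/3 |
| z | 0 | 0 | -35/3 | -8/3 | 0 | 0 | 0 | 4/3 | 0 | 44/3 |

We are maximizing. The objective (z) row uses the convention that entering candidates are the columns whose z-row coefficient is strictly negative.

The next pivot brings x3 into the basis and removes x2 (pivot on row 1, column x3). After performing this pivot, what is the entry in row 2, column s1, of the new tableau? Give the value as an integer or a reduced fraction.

-1/17

Pivot element is row 1, column x3: 17/15.
Normalize row 1: new (row 1, s1) = (1/5)/(17/15) = 3/17.
row 2 ← row 2 − (-4/5)·(new row 1): -1/5 − (-4/5)·(3/17) = -1/17.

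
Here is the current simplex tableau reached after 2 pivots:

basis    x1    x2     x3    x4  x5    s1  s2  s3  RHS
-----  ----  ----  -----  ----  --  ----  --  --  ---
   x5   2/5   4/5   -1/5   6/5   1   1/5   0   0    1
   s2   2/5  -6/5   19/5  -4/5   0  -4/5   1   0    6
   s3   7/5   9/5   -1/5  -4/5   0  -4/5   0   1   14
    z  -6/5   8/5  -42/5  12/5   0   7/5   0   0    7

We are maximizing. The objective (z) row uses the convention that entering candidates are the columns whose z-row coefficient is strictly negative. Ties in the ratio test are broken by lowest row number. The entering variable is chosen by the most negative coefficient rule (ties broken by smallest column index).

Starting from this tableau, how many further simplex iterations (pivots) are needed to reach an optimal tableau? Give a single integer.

pivot: x3 in, s2 out → z = 385/19
pivot: x2 in, x5 out → z = 155/7
pivot: s1 in, x2 out → z = 70/3
No improving column remains; optimal.

3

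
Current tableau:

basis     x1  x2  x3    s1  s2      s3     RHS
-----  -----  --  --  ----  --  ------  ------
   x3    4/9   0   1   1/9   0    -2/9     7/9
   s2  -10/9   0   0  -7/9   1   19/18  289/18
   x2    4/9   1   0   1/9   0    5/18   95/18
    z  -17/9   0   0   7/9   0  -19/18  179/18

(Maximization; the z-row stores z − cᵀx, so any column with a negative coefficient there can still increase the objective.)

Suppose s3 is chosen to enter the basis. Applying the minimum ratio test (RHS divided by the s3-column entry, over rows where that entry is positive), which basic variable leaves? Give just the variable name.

s2

Ratios: row 1 (x3): entry -2/9 ≤ 0, skip; row 2 (s2): (289/18)/(19/18) = 289/19; row 3 (x2): (95/18)/(5/18) = 19.
Minimum ratio 289/19 is in the s2 row, so s2 leaves.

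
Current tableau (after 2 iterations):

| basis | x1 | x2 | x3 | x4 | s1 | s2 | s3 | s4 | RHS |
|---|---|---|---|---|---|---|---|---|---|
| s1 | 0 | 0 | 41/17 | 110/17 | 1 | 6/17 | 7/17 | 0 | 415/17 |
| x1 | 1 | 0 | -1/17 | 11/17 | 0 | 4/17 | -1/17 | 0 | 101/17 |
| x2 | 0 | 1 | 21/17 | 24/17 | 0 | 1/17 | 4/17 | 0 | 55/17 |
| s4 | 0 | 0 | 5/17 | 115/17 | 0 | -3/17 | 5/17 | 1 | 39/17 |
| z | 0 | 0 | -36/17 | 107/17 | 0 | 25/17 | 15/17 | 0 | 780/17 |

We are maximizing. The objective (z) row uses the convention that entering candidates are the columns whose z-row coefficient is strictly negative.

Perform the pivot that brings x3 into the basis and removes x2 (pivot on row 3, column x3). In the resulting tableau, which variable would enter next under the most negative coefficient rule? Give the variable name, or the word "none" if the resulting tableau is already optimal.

none

Pivot element 21/17. New z-row = old z-row − (-36/17)·(row 3/(21/17)).
Updated z-row coefficients: x1: 0, x2: 12/7, x3: 0, x4: 61/7, s1: 0, s2: 11/7, s3: 9/7, s4: 0.
No coefficient is strictly negative; the tableau after this pivot is optimal.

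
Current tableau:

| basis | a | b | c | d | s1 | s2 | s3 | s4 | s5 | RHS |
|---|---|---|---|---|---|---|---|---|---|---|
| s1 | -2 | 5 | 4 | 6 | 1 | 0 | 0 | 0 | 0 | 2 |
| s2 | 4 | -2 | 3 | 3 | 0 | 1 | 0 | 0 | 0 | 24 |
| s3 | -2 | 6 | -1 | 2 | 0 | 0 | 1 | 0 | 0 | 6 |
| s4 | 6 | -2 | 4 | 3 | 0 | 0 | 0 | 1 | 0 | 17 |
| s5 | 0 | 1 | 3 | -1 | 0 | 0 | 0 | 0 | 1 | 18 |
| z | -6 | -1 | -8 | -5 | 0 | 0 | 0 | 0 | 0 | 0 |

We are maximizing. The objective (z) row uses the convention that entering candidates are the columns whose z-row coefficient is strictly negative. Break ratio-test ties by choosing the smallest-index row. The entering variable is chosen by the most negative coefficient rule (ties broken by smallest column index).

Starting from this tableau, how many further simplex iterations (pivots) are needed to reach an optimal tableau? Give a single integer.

pivot: c in, s1 out → z = 4
pivot: a in, s4 out → z = 91/4
No improving column remains; optimal.

2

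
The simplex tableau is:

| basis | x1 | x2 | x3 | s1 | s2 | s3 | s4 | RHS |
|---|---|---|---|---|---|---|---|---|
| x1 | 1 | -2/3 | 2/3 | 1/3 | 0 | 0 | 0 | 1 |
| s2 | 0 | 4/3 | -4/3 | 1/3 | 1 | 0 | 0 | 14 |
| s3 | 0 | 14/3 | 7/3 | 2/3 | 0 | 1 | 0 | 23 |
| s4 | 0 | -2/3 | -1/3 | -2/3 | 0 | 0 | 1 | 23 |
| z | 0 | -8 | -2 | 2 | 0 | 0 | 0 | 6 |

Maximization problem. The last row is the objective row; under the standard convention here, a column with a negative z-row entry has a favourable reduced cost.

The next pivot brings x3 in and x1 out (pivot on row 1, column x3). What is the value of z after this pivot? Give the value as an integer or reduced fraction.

Minimum ratio for x3: 1/(2/3) = 3/2.
z changes by −(z-row coeff of x3)·ratio = −(-2)·(3/2) = 3.
New z = 6 + 3 = 9.

9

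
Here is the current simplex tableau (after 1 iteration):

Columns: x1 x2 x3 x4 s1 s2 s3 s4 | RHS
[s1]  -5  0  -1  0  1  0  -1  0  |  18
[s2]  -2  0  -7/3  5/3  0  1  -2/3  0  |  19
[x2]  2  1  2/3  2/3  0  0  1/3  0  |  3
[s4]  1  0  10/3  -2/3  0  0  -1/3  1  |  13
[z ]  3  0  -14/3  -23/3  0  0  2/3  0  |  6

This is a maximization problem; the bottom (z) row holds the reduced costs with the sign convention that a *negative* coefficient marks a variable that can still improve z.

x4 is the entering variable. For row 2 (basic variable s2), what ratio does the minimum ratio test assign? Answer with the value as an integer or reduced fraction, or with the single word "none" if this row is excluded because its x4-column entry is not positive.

57/5

Ratio = RHS / (x4 entry) = 19 / (5/3) = 57/5.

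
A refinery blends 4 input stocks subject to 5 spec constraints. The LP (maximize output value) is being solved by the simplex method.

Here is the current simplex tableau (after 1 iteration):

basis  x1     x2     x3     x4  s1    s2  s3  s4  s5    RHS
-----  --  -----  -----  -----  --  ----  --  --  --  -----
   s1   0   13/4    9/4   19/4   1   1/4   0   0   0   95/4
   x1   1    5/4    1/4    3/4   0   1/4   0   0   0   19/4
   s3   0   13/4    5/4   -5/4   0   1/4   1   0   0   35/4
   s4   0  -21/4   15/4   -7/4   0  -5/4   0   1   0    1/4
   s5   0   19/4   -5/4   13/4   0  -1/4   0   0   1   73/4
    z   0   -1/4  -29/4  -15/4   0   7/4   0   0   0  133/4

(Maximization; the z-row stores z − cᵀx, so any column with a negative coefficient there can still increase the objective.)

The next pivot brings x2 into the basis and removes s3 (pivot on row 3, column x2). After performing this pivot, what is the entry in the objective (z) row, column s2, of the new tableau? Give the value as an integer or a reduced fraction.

23/13

Pivot element is row 3, column x2: 13/4.
Normalize row 3: new (row 3, s2) = (1/4)/(13/4) = 1/13.
z-row ← z-row − (-1/4)·(new row 3): 7/4 − (-1/4)·(1/13) = 23/13.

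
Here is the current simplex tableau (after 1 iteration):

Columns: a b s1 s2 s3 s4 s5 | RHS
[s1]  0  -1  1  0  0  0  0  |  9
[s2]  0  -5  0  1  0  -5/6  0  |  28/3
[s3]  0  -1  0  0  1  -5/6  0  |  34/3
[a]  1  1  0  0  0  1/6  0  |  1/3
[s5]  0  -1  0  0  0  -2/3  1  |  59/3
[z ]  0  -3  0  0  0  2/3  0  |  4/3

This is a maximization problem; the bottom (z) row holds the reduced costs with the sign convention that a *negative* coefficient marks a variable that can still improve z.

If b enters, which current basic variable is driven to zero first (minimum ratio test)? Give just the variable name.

Ratios: row 1 (s1): entry -1 ≤ 0, skip; row 2 (s2): entry -5 ≤ 0, skip; row 3 (s3): entry -1 ≤ 0, skip; row 4 (a): (1/3)/1 = 1/3; row 5 (s5): entry -1 ≤ 0, skip.
Minimum ratio 1/3 is in the a row, so a leaves.

a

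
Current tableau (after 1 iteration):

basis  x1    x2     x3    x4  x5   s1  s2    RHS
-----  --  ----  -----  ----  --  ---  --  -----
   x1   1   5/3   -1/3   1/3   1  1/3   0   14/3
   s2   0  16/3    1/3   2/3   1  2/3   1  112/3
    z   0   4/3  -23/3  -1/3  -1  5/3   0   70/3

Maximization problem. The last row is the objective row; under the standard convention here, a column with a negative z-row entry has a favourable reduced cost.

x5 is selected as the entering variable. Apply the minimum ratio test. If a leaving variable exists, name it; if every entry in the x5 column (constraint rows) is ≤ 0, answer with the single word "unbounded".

x1

Ratios: row 1 (x1): (14/3)/1 = 14/3; row 2 (s2): (112/3)/1 = 112/3.
Minimum ratio is in the x1 row, so x1 leaves.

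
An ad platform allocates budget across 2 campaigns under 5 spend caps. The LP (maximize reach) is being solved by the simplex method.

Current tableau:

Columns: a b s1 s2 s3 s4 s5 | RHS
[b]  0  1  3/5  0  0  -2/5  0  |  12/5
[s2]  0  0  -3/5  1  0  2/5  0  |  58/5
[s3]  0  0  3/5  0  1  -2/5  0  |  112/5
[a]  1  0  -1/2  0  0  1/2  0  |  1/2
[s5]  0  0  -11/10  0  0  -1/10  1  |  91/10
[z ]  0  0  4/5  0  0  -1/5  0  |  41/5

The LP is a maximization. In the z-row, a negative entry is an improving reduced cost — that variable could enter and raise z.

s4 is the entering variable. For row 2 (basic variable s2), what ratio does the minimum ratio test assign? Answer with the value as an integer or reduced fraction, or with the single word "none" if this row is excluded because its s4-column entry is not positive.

29

Ratio = RHS / (s4 entry) = (58/5) / (2/5) = 29.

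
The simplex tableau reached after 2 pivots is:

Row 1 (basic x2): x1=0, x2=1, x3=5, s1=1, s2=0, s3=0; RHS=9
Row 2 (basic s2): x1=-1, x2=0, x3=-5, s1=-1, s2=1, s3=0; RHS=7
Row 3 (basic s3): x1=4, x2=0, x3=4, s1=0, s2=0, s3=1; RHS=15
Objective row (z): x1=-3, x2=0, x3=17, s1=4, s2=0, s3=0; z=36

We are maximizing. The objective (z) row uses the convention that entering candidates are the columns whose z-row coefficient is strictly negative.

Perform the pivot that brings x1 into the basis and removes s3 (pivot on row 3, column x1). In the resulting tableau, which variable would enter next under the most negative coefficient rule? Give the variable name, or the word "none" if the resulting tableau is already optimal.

Pivot element 4. New z-row = old z-row − (-3)·(row 3/4).
Updated z-row coefficients: x1: 0, x2: 0, x3: 20, s1: 4, s2: 0, s3: 3/4.
No coefficient is strictly negative; the tableau after this pivot is optimal.

none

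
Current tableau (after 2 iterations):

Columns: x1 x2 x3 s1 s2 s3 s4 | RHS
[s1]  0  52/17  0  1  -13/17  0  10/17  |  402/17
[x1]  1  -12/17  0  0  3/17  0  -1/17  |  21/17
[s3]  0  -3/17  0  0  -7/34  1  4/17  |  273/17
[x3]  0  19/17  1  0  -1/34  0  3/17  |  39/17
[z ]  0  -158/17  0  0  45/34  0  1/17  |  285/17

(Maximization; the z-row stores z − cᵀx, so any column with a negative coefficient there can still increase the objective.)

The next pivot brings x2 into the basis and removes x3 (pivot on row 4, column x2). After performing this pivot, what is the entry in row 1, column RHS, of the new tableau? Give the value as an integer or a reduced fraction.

Pivot element is row 4, column x2: 19/17.
Normalize row 4: new (row 4, RHS) = (39/17)/(19/17) = 39/19.
row 1 ← row 1 − (52/17)·(new row 4): 402/17 − (52/17)·(39/19) = 330/19.

330/19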